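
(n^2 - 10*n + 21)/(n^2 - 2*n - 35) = (n - 3)/(n + 5)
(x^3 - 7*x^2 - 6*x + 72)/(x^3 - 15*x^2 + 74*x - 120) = (x + 3)/(x - 5)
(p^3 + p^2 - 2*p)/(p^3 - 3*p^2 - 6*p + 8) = p/(p - 4)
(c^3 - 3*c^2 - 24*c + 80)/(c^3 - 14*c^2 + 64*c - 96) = (c + 5)/(c - 6)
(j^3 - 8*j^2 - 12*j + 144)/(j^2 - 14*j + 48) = (j^2 - 2*j - 24)/(j - 8)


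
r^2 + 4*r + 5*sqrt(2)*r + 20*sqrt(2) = (r + 4)*(r + 5*sqrt(2))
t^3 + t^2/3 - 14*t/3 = t*(t - 2)*(t + 7/3)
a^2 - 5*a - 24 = (a - 8)*(a + 3)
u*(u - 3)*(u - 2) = u^3 - 5*u^2 + 6*u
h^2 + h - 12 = (h - 3)*(h + 4)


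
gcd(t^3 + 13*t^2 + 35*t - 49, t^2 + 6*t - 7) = t^2 + 6*t - 7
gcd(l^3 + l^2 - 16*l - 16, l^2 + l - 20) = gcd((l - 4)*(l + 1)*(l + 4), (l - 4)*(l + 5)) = l - 4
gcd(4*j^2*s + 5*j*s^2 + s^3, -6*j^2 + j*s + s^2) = 1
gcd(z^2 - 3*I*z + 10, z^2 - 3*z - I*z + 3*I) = 1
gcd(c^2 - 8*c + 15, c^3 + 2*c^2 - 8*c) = 1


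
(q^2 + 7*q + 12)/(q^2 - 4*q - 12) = (q^2 + 7*q + 12)/(q^2 - 4*q - 12)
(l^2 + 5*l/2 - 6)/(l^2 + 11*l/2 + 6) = (2*l - 3)/(2*l + 3)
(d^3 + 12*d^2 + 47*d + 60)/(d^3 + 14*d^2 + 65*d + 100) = (d + 3)/(d + 5)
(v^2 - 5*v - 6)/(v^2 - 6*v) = (v + 1)/v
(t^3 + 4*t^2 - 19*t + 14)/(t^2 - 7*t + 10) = (t^2 + 6*t - 7)/(t - 5)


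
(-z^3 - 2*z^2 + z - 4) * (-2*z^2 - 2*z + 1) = 2*z^5 + 6*z^4 + z^3 + 4*z^2 + 9*z - 4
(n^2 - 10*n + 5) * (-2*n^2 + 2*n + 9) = -2*n^4 + 22*n^3 - 21*n^2 - 80*n + 45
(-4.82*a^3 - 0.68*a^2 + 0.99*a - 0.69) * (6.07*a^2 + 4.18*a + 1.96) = -29.2574*a^5 - 24.2752*a^4 - 6.2803*a^3 - 1.3829*a^2 - 0.9438*a - 1.3524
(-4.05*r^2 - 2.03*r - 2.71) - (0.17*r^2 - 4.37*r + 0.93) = -4.22*r^2 + 2.34*r - 3.64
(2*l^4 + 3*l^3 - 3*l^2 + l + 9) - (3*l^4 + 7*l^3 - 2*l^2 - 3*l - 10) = -l^4 - 4*l^3 - l^2 + 4*l + 19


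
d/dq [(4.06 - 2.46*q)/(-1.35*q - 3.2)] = (18.02655*q + 42.7296)/(1.35*q + 3.2)^3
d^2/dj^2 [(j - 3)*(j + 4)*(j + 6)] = 6*j + 14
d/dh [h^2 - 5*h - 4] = 2*h - 5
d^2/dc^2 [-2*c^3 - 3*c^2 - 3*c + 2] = -12*c - 6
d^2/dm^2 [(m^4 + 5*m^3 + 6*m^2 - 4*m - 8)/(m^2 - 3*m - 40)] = 2*(m^6 - 9*m^5 - 93*m^4 + 1219*m^3 + 12096*m^2 + 23592*m + 9688)/(m^6 - 9*m^5 - 93*m^4 + 693*m^3 + 3720*m^2 - 14400*m - 64000)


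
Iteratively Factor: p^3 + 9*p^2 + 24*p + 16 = (p + 4)*(p^2 + 5*p + 4) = (p + 4)^2*(p + 1)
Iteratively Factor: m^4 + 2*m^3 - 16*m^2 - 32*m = (m)*(m^3 + 2*m^2 - 16*m - 32) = m*(m + 4)*(m^2 - 2*m - 8) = m*(m + 2)*(m + 4)*(m - 4)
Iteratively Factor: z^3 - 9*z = (z - 3)*(z^2 + 3*z) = (z - 3)*(z + 3)*(z)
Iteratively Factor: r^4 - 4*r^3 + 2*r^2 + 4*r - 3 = (r + 1)*(r^3 - 5*r^2 + 7*r - 3) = (r - 3)*(r + 1)*(r^2 - 2*r + 1) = (r - 3)*(r - 1)*(r + 1)*(r - 1)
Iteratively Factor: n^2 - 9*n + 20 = (n - 4)*(n - 5)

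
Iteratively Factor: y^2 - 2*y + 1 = (y - 1)*(y - 1)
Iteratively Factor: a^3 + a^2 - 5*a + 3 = (a - 1)*(a^2 + 2*a - 3) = (a - 1)^2*(a + 3)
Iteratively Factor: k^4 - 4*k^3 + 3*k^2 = (k)*(k^3 - 4*k^2 + 3*k) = k*(k - 1)*(k^2 - 3*k) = k^2*(k - 1)*(k - 3)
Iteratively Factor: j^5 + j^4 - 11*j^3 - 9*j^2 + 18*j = (j - 1)*(j^4 + 2*j^3 - 9*j^2 - 18*j) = (j - 3)*(j - 1)*(j^3 + 5*j^2 + 6*j) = (j - 3)*(j - 1)*(j + 2)*(j^2 + 3*j) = (j - 3)*(j - 1)*(j + 2)*(j + 3)*(j)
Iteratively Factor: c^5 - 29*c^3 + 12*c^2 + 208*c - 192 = (c - 1)*(c^4 + c^3 - 28*c^2 - 16*c + 192) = (c - 1)*(c + 4)*(c^3 - 3*c^2 - 16*c + 48) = (c - 3)*(c - 1)*(c + 4)*(c^2 - 16) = (c - 3)*(c - 1)*(c + 4)^2*(c - 4)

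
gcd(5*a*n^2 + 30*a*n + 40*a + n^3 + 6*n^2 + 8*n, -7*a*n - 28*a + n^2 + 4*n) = n + 4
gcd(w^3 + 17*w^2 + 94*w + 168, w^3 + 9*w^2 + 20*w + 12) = w + 6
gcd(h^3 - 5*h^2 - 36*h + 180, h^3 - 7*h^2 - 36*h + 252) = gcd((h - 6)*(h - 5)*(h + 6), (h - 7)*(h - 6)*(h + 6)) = h^2 - 36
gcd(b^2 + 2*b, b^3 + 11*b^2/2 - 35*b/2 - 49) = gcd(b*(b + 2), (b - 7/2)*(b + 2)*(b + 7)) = b + 2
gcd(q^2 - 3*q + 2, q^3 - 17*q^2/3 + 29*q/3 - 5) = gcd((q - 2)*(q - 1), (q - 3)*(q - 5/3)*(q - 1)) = q - 1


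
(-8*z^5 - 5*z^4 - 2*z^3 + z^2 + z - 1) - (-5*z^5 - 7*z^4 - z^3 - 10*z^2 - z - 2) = -3*z^5 + 2*z^4 - z^3 + 11*z^2 + 2*z + 1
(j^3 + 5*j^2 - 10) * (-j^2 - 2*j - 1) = -j^5 - 7*j^4 - 11*j^3 + 5*j^2 + 20*j + 10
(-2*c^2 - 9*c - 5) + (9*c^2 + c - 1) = 7*c^2 - 8*c - 6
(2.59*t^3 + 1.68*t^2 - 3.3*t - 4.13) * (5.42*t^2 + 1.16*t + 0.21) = 14.0378*t^5 + 12.11*t^4 - 15.3933*t^3 - 25.8598*t^2 - 5.4838*t - 0.8673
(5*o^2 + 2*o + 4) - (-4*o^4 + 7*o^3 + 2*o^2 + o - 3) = 4*o^4 - 7*o^3 + 3*o^2 + o + 7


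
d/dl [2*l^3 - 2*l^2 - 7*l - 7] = 6*l^2 - 4*l - 7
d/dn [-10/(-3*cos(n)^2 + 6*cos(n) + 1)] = 60*(cos(n) - 1)*sin(n)/(-3*cos(n)^2 + 6*cos(n) + 1)^2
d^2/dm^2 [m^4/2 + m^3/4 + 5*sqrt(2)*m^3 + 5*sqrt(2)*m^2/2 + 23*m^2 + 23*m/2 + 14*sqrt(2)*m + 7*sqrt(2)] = 6*m^2 + 3*m/2 + 30*sqrt(2)*m + 5*sqrt(2) + 46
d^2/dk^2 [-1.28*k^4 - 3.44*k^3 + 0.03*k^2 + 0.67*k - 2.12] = -15.36*k^2 - 20.64*k + 0.06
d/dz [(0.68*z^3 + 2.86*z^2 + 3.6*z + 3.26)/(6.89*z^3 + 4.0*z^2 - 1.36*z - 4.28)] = (-16.9854*z^4 - 51.4576*z^3 - 94.405*z^2 - 50.5616*z - 10.9744)/(47.4721*z^6 + 55.12*z^5 - 2.7408*z^4 - 69.8584*z^3 - 32.3904*z^2 + 11.6416*z + 18.3184)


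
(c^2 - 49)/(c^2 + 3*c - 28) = (c - 7)/(c - 4)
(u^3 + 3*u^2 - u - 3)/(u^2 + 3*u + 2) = (u^2 + 2*u - 3)/(u + 2)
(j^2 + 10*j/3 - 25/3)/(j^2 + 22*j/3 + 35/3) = (3*j - 5)/(3*j + 7)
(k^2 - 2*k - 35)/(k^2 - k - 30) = (k - 7)/(k - 6)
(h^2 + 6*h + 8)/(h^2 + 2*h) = (h + 4)/h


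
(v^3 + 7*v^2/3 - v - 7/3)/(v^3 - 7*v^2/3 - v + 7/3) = (3*v + 7)/(3*v - 7)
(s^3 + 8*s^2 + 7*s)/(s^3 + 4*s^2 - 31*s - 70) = s*(s + 1)/(s^2 - 3*s - 10)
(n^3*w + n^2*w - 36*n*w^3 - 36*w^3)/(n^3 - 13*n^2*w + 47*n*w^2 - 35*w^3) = w*(n^3 + n^2 - 36*n*w^2 - 36*w^2)/(n^3 - 13*n^2*w + 47*n*w^2 - 35*w^3)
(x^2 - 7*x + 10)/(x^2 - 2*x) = (x - 5)/x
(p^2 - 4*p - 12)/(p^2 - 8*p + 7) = (p^2 - 4*p - 12)/(p^2 - 8*p + 7)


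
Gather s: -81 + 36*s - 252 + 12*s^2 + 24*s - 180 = 12*s^2 + 60*s - 513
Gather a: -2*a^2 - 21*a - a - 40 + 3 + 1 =-2*a^2 - 22*a - 36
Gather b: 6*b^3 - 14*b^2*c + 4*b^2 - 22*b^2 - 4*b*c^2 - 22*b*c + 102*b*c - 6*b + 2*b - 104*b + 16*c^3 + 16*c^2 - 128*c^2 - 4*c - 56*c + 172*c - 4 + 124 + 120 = 6*b^3 + b^2*(-14*c - 18) + b*(-4*c^2 + 80*c - 108) + 16*c^3 - 112*c^2 + 112*c + 240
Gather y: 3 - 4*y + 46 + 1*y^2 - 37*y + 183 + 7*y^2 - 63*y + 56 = 8*y^2 - 104*y + 288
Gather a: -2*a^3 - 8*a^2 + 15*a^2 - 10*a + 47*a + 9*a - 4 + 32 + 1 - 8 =-2*a^3 + 7*a^2 + 46*a + 21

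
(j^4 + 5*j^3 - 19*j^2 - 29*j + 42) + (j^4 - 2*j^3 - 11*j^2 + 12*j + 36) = 2*j^4 + 3*j^3 - 30*j^2 - 17*j + 78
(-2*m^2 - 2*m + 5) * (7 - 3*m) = 6*m^3 - 8*m^2 - 29*m + 35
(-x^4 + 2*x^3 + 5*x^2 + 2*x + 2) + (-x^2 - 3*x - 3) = -x^4 + 2*x^3 + 4*x^2 - x - 1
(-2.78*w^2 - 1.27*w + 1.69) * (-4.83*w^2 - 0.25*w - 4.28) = 13.4274*w^4 + 6.8291*w^3 + 4.0532*w^2 + 5.0131*w - 7.2332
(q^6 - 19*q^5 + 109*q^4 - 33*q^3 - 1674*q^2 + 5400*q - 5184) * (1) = q^6 - 19*q^5 + 109*q^4 - 33*q^3 - 1674*q^2 + 5400*q - 5184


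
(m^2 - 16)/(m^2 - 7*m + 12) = (m + 4)/(m - 3)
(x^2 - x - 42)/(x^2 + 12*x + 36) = (x - 7)/(x + 6)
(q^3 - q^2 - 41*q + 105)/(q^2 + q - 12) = (q^2 + 2*q - 35)/(q + 4)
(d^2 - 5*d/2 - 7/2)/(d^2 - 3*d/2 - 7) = (d + 1)/(d + 2)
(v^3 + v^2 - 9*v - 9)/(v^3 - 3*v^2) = 1 + 4/v + 3/v^2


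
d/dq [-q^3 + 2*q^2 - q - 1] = -3*q^2 + 4*q - 1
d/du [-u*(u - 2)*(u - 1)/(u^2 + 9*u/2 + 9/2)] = 4*(-u^4 - 9*u^3 + 2*u^2 + 27*u - 9)/(4*u^4 + 36*u^3 + 117*u^2 + 162*u + 81)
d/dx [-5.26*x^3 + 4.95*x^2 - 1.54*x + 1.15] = -15.78*x^2 + 9.9*x - 1.54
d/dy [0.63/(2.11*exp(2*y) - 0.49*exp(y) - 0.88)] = (0.3087 - 2.6586*exp(y))*exp(y)/(-2.11*exp(2*y) + 0.49*exp(y) + 0.88)^2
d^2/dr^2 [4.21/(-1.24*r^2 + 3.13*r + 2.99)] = (-12.946592*r^2 + 32.679704*r + 4.21*(2.48*r - 3.13)*(4.96*r - 6.26) + 31.217992)/(-1.24*r^2 + 3.13*r + 2.99)^3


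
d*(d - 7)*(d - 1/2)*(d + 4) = d^4 - 7*d^3/2 - 53*d^2/2 + 14*d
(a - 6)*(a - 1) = a^2 - 7*a + 6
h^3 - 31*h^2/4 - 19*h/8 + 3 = (h - 8)*(h - 1/2)*(h + 3/4)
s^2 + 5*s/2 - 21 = (s - 7/2)*(s + 6)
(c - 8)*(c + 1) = c^2 - 7*c - 8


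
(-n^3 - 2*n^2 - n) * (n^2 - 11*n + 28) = -n^5 + 9*n^4 - 7*n^3 - 45*n^2 - 28*n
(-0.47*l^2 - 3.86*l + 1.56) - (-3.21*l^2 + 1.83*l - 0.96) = 2.74*l^2 - 5.69*l + 2.52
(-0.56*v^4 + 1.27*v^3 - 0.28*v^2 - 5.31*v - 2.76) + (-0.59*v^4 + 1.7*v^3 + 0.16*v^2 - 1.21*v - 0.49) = -1.15*v^4 + 2.97*v^3 - 0.12*v^2 - 6.52*v - 3.25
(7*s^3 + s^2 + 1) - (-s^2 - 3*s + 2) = 7*s^3 + 2*s^2 + 3*s - 1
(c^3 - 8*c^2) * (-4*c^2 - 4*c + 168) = -4*c^5 + 28*c^4 + 200*c^3 - 1344*c^2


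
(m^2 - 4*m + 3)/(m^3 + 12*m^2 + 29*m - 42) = (m - 3)/(m^2 + 13*m + 42)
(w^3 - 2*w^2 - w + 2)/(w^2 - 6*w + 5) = (w^2 - w - 2)/(w - 5)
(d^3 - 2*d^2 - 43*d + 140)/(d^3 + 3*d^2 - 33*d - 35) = (d - 4)/(d + 1)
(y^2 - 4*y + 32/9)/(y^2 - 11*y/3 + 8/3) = (y - 4/3)/(y - 1)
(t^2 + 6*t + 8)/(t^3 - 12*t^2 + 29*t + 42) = (t^2 + 6*t + 8)/(t^3 - 12*t^2 + 29*t + 42)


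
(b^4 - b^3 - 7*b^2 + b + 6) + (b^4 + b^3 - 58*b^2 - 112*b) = 2*b^4 - 65*b^2 - 111*b + 6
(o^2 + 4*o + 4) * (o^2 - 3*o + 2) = o^4 + o^3 - 6*o^2 - 4*o + 8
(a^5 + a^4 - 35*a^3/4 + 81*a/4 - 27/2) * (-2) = -2*a^5 - 2*a^4 + 35*a^3/2 - 81*a/2 + 27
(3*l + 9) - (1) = 3*l + 8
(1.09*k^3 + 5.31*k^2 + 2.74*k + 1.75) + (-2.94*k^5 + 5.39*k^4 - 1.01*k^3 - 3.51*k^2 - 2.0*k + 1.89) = -2.94*k^5 + 5.39*k^4 + 0.0800000000000001*k^3 + 1.8*k^2 + 0.74*k + 3.64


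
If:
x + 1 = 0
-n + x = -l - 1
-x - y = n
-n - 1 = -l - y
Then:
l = 0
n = 0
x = -1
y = 1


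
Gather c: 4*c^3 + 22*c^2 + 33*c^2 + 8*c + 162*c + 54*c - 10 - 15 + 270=4*c^3 + 55*c^2 + 224*c + 245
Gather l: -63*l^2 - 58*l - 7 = -63*l^2 - 58*l - 7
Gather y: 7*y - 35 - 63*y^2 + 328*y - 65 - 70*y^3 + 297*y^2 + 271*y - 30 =-70*y^3 + 234*y^2 + 606*y - 130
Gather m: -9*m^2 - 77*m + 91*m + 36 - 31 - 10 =-9*m^2 + 14*m - 5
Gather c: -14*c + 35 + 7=42 - 14*c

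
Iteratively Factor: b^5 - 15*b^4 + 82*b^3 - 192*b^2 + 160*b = (b)*(b^4 - 15*b^3 + 82*b^2 - 192*b + 160) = b*(b - 4)*(b^3 - 11*b^2 + 38*b - 40) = b*(b - 5)*(b - 4)*(b^2 - 6*b + 8) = b*(b - 5)*(b - 4)*(b - 2)*(b - 4)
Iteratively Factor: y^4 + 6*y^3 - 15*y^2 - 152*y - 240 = (y + 4)*(y^3 + 2*y^2 - 23*y - 60) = (y + 4)^2*(y^2 - 2*y - 15) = (y - 5)*(y + 4)^2*(y + 3)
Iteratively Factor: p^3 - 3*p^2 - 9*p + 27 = (p - 3)*(p^2 - 9) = (p - 3)*(p + 3)*(p - 3)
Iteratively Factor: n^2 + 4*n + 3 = (n + 1)*(n + 3)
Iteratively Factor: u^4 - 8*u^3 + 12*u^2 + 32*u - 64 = (u - 2)*(u^3 - 6*u^2 + 32) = (u - 2)*(u + 2)*(u^2 - 8*u + 16) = (u - 4)*(u - 2)*(u + 2)*(u - 4)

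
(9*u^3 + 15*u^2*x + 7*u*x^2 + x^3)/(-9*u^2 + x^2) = (3*u^2 + 4*u*x + x^2)/(-3*u + x)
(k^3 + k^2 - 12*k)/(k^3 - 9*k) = (k + 4)/(k + 3)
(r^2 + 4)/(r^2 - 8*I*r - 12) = (r + 2*I)/(r - 6*I)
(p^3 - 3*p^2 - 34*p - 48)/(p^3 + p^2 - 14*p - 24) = (p - 8)/(p - 4)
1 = 1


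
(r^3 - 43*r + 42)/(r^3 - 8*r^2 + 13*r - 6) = (r + 7)/(r - 1)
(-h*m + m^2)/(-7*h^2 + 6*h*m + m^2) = m/(7*h + m)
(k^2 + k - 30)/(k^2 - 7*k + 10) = (k + 6)/(k - 2)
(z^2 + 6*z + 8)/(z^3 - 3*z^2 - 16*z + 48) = (z + 2)/(z^2 - 7*z + 12)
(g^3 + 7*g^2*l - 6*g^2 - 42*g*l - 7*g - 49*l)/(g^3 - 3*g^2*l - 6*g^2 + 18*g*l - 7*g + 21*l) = (g + 7*l)/(g - 3*l)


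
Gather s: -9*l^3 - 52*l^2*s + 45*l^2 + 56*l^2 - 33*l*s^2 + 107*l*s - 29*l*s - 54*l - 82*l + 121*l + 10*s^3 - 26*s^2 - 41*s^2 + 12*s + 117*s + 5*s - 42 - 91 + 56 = -9*l^3 + 101*l^2 - 15*l + 10*s^3 + s^2*(-33*l - 67) + s*(-52*l^2 + 78*l + 134) - 77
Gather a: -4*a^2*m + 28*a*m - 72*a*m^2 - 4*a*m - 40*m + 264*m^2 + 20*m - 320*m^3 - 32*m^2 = -4*a^2*m + a*(-72*m^2 + 24*m) - 320*m^3 + 232*m^2 - 20*m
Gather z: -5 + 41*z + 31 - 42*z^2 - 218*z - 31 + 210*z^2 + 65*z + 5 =168*z^2 - 112*z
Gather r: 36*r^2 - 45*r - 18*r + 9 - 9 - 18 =36*r^2 - 63*r - 18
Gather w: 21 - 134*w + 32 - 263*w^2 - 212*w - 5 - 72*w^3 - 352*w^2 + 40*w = -72*w^3 - 615*w^2 - 306*w + 48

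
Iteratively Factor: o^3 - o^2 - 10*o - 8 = (o + 2)*(o^2 - 3*o - 4) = (o - 4)*(o + 2)*(o + 1)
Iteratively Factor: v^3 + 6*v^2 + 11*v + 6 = (v + 3)*(v^2 + 3*v + 2) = (v + 1)*(v + 3)*(v + 2)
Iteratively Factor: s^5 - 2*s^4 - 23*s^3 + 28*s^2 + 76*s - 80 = (s - 5)*(s^4 + 3*s^3 - 8*s^2 - 12*s + 16) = (s - 5)*(s - 2)*(s^3 + 5*s^2 + 2*s - 8) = (s - 5)*(s - 2)*(s - 1)*(s^2 + 6*s + 8) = (s - 5)*(s - 2)*(s - 1)*(s + 2)*(s + 4)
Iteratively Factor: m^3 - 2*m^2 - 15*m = (m + 3)*(m^2 - 5*m) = (m - 5)*(m + 3)*(m)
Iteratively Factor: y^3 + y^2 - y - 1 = (y - 1)*(y^2 + 2*y + 1) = (y - 1)*(y + 1)*(y + 1)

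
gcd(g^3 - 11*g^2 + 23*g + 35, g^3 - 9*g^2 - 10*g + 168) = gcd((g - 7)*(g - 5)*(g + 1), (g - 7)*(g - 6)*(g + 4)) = g - 7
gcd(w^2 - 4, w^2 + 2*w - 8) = w - 2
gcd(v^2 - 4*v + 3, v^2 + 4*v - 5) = v - 1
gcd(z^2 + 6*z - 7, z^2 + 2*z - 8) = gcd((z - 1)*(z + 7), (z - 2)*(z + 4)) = 1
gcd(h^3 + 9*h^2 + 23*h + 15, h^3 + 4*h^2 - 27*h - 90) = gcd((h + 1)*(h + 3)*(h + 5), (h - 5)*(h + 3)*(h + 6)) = h + 3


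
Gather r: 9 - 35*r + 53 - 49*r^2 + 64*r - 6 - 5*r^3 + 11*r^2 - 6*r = -5*r^3 - 38*r^2 + 23*r + 56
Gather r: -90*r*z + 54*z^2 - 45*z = -90*r*z + 54*z^2 - 45*z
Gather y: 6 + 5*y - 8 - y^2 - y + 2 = -y^2 + 4*y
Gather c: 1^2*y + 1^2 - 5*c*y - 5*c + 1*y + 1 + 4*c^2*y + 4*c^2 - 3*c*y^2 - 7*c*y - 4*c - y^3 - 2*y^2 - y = c^2*(4*y + 4) + c*(-3*y^2 - 12*y - 9) - y^3 - 2*y^2 + y + 2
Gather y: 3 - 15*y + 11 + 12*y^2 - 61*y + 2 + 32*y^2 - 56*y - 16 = 44*y^2 - 132*y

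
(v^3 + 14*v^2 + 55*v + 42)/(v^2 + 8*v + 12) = (v^2 + 8*v + 7)/(v + 2)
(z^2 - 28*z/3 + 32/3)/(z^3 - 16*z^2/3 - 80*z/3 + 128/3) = 1/(z + 4)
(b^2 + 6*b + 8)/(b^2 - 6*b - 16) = (b + 4)/(b - 8)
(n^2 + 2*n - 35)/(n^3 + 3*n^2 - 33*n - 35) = 1/(n + 1)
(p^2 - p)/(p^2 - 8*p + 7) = p/(p - 7)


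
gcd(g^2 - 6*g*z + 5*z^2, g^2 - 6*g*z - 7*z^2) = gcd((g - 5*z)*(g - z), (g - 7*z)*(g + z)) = 1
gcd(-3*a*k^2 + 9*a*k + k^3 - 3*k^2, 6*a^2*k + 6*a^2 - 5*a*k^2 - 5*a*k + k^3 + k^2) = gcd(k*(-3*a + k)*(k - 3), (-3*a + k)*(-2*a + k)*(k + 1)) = 3*a - k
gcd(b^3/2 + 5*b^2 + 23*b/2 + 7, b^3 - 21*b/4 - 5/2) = b + 2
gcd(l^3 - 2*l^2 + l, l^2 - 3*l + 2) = l - 1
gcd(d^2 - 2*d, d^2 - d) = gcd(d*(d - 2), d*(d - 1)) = d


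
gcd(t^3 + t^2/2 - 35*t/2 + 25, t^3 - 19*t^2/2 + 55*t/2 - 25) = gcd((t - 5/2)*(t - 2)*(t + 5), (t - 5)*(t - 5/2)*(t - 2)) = t^2 - 9*t/2 + 5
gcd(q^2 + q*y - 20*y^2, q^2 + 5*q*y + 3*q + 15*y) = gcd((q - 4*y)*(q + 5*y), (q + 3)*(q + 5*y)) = q + 5*y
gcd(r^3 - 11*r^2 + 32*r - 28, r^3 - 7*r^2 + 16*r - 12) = r^2 - 4*r + 4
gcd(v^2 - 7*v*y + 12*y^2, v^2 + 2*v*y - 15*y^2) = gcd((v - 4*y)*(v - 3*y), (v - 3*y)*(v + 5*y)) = -v + 3*y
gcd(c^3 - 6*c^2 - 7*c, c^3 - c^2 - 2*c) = c^2 + c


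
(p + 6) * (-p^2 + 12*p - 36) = -p^3 + 6*p^2 + 36*p - 216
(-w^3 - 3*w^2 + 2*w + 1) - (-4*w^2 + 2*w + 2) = -w^3 + w^2 - 1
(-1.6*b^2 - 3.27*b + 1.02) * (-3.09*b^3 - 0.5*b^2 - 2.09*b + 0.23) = 4.944*b^5 + 10.9043*b^4 + 1.8272*b^3 + 5.9563*b^2 - 2.8839*b + 0.2346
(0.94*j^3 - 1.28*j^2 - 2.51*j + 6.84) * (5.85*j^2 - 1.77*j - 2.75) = 5.499*j^5 - 9.1518*j^4 - 15.0029*j^3 + 47.9767*j^2 - 5.2043*j - 18.81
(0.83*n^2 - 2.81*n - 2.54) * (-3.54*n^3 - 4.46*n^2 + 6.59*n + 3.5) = -2.9382*n^5 + 6.2456*n^4 + 26.9939*n^3 - 4.2845*n^2 - 26.5736*n - 8.89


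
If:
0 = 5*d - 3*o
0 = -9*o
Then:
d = 0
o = 0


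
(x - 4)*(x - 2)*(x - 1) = x^3 - 7*x^2 + 14*x - 8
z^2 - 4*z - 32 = (z - 8)*(z + 4)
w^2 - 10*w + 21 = (w - 7)*(w - 3)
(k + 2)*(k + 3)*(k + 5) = k^3 + 10*k^2 + 31*k + 30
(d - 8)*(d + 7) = d^2 - d - 56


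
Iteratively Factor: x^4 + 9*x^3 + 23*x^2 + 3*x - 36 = (x + 4)*(x^3 + 5*x^2 + 3*x - 9) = (x - 1)*(x + 4)*(x^2 + 6*x + 9) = (x - 1)*(x + 3)*(x + 4)*(x + 3)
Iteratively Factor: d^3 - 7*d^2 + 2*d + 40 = (d - 5)*(d^2 - 2*d - 8) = (d - 5)*(d + 2)*(d - 4)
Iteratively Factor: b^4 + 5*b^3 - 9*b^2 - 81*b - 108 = (b + 3)*(b^3 + 2*b^2 - 15*b - 36) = (b + 3)^2*(b^2 - b - 12) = (b - 4)*(b + 3)^2*(b + 3)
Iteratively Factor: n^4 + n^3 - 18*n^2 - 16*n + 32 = (n + 2)*(n^3 - n^2 - 16*n + 16) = (n + 2)*(n + 4)*(n^2 - 5*n + 4) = (n - 1)*(n + 2)*(n + 4)*(n - 4)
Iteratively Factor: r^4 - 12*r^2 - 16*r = (r - 4)*(r^3 + 4*r^2 + 4*r) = (r - 4)*(r + 2)*(r^2 + 2*r) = r*(r - 4)*(r + 2)*(r + 2)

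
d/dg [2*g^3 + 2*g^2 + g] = 6*g^2 + 4*g + 1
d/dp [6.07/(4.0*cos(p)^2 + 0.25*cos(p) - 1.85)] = (48.56*cos(p) + 1.5175)*sin(p)/(4.0*cos(p)^2 + 0.25*cos(p) - 1.85)^2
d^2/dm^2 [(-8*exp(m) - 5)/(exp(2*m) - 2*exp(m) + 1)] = (-8*exp(2*m) - 52*exp(m) - 18)*exp(m)/(exp(4*m) - 4*exp(3*m) + 6*exp(2*m) - 4*exp(m) + 1)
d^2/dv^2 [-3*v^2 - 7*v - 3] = -6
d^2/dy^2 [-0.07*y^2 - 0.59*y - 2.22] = -0.140000000000000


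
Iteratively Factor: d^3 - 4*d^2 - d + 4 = (d - 1)*(d^2 - 3*d - 4) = (d - 1)*(d + 1)*(d - 4)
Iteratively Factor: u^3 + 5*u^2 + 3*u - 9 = (u - 1)*(u^2 + 6*u + 9) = (u - 1)*(u + 3)*(u + 3)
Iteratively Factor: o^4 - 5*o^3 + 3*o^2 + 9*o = (o + 1)*(o^3 - 6*o^2 + 9*o) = (o - 3)*(o + 1)*(o^2 - 3*o) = o*(o - 3)*(o + 1)*(o - 3)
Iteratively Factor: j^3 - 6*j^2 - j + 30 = (j - 5)*(j^2 - j - 6) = (j - 5)*(j + 2)*(j - 3)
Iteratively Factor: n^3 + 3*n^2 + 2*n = (n + 2)*(n^2 + n) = (n + 1)*(n + 2)*(n)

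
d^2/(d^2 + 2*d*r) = d/(d + 2*r)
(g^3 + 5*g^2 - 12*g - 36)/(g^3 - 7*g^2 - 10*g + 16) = (g^2 + 3*g - 18)/(g^2 - 9*g + 8)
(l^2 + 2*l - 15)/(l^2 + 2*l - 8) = (l^2 + 2*l - 15)/(l^2 + 2*l - 8)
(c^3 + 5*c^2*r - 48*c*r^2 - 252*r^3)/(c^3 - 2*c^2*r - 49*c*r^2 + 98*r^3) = (-c^2 - 12*c*r - 36*r^2)/(-c^2 - 5*c*r + 14*r^2)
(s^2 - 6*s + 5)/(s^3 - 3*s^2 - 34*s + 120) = (s - 1)/(s^2 + 2*s - 24)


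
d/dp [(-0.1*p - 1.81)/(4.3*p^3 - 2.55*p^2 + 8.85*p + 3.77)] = (0.86*p^3 + 23.094*p^2 - 9.231*p + 15.6415)/(18.49*p^6 - 21.93*p^5 + 82.6125*p^4 - 12.713*p^3 + 59.0955*p^2 + 66.729*p + 14.2129)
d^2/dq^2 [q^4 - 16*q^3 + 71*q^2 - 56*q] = 12*q^2 - 96*q + 142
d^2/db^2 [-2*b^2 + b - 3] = -4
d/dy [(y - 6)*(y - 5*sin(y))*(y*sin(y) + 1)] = (6 - y)*(y*sin(y) + 1)*(5*cos(y) - 1) + (y - 6)*(y - 5*sin(y))*(y*cos(y) + sin(y)) + (y - 5*sin(y))*(y*sin(y) + 1)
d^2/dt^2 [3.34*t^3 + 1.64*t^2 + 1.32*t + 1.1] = 20.04*t + 3.28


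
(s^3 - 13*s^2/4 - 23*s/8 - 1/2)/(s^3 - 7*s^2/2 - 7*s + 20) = (8*s^2 + 6*s + 1)/(4*(2*s^2 + s - 10))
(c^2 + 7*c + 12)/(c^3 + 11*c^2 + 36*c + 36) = (c + 4)/(c^2 + 8*c + 12)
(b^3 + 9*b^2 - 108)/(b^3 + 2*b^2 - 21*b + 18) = (b + 6)/(b - 1)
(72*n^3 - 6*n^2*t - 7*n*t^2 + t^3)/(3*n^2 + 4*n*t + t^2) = (24*n^2 - 10*n*t + t^2)/(n + t)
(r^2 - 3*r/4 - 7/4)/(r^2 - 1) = (r - 7/4)/(r - 1)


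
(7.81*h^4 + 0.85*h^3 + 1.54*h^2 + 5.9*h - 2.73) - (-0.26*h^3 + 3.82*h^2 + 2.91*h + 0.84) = 7.81*h^4 + 1.11*h^3 - 2.28*h^2 + 2.99*h - 3.57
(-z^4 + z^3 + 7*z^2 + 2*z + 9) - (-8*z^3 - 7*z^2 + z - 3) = -z^4 + 9*z^3 + 14*z^2 + z + 12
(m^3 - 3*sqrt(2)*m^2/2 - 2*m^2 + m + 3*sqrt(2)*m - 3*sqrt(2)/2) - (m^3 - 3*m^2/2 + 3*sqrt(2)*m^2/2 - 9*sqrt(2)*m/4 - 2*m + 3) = -3*sqrt(2)*m^2 - m^2/2 + 3*m + 21*sqrt(2)*m/4 - 3 - 3*sqrt(2)/2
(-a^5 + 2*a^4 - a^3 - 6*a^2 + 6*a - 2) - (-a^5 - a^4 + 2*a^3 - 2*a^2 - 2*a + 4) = 3*a^4 - 3*a^3 - 4*a^2 + 8*a - 6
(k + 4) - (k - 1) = 5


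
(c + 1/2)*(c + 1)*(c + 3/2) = c^3 + 3*c^2 + 11*c/4 + 3/4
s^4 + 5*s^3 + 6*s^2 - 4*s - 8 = (s - 1)*(s + 2)^3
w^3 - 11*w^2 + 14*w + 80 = (w - 8)*(w - 5)*(w + 2)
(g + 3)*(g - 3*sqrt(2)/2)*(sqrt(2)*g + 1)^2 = 2*g^4 - sqrt(2)*g^3 + 6*g^3 - 5*g^2 - 3*sqrt(2)*g^2 - 15*g - 3*sqrt(2)*g/2 - 9*sqrt(2)/2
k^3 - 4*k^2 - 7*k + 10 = (k - 5)*(k - 1)*(k + 2)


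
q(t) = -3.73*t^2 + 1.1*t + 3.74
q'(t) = 1.1 - 7.46*t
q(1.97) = -8.57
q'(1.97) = -13.60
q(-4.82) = -88.22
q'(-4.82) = 37.06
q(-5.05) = -96.94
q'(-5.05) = 38.77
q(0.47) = 3.43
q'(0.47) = -2.41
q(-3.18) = -37.48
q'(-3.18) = 24.82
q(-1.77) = -9.89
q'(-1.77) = 14.30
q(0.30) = 3.73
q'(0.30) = -1.14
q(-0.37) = 2.82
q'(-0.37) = 3.86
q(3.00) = -26.53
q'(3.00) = -21.28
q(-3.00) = -33.13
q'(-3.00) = 23.48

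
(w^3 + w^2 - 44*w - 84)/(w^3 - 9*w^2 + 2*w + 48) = (w^2 - w - 42)/(w^2 - 11*w + 24)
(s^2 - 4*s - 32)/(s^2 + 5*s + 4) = (s - 8)/(s + 1)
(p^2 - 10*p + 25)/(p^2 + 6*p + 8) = (p^2 - 10*p + 25)/(p^2 + 6*p + 8)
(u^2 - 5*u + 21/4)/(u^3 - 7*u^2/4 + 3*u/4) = (4*u^2 - 20*u + 21)/(u*(4*u^2 - 7*u + 3))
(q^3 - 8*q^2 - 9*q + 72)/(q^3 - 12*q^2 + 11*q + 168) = (q - 3)/(q - 7)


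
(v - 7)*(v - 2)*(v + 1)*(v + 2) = v^4 - 6*v^3 - 11*v^2 + 24*v + 28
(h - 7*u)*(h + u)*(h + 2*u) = h^3 - 4*h^2*u - 19*h*u^2 - 14*u^3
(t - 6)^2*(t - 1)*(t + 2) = t^4 - 11*t^3 + 22*t^2 + 60*t - 72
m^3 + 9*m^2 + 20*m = m*(m + 4)*(m + 5)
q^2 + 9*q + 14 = (q + 2)*(q + 7)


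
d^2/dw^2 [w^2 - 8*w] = 2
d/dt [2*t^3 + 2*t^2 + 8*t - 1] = 6*t^2 + 4*t + 8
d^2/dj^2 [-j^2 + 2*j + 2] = -2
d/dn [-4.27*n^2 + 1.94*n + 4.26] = 1.94 - 8.54*n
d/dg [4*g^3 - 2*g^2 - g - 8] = 12*g^2 - 4*g - 1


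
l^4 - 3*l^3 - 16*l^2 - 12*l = l*(l - 6)*(l + 1)*(l + 2)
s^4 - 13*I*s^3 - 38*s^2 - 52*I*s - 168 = (s - 7*I)*(s - 6*I)*(s - 2*I)*(s + 2*I)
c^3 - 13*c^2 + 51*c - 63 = (c - 7)*(c - 3)^2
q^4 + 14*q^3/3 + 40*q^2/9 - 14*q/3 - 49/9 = (q - 1)*(q + 1)*(q + 7/3)^2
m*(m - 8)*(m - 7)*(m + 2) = m^4 - 13*m^3 + 26*m^2 + 112*m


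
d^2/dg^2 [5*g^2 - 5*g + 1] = 10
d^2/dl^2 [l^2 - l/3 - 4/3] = 2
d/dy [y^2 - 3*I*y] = 2*y - 3*I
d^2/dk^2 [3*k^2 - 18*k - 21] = 6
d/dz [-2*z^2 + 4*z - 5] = 4 - 4*z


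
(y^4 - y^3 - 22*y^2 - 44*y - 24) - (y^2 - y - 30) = y^4 - y^3 - 23*y^2 - 43*y + 6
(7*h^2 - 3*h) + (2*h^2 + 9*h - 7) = 9*h^2 + 6*h - 7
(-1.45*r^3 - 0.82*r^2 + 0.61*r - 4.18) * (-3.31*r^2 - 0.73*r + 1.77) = 4.7995*r^5 + 3.7727*r^4 - 3.987*r^3 + 11.9391*r^2 + 4.1311*r - 7.3986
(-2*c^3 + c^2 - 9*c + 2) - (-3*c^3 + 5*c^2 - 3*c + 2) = c^3 - 4*c^2 - 6*c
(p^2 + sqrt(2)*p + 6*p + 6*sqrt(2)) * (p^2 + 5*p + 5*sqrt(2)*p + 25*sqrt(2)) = p^4 + 6*sqrt(2)*p^3 + 11*p^3 + 40*p^2 + 66*sqrt(2)*p^2 + 110*p + 180*sqrt(2)*p + 300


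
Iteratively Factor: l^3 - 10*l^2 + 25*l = (l)*(l^2 - 10*l + 25) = l*(l - 5)*(l - 5)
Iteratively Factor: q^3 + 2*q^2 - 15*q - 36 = (q + 3)*(q^2 - q - 12) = (q + 3)^2*(q - 4)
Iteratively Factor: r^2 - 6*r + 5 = (r - 5)*(r - 1)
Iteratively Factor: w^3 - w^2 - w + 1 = (w + 1)*(w^2 - 2*w + 1) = (w - 1)*(w + 1)*(w - 1)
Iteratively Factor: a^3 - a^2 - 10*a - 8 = (a + 2)*(a^2 - 3*a - 4) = (a - 4)*(a + 2)*(a + 1)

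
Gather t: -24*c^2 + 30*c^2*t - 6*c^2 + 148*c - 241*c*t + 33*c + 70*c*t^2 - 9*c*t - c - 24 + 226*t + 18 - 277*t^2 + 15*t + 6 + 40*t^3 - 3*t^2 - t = -30*c^2 + 180*c + 40*t^3 + t^2*(70*c - 280) + t*(30*c^2 - 250*c + 240)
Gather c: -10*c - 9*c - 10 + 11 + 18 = 19 - 19*c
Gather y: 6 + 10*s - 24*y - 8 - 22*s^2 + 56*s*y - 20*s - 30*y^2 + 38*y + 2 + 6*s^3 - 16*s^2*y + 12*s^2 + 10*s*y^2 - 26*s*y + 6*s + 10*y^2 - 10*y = 6*s^3 - 10*s^2 - 4*s + y^2*(10*s - 20) + y*(-16*s^2 + 30*s + 4)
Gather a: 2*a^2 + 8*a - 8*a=2*a^2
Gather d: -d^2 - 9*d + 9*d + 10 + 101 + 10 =121 - d^2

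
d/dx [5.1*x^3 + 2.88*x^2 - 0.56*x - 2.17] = 15.3*x^2 + 5.76*x - 0.56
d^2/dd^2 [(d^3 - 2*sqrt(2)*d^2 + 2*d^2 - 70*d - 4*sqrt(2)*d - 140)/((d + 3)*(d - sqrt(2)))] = 2*(-69*d^3 + sqrt(2)*d^3 - 438*d^2 - 9*sqrt(2)*d^2 - 1278*d - 210*sqrt(2)*d - 1156 - 222*sqrt(2))/(d^6 - 3*sqrt(2)*d^5 + 9*d^5 - 27*sqrt(2)*d^4 + 33*d^4 - 83*sqrt(2)*d^3 + 81*d^3 - 99*sqrt(2)*d^2 + 162*d^2 - 54*sqrt(2)*d + 162*d - 54*sqrt(2))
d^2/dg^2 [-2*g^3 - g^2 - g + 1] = -12*g - 2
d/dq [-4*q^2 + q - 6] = 1 - 8*q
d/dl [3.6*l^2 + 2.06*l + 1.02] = 7.2*l + 2.06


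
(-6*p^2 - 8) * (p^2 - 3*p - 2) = -6*p^4 + 18*p^3 + 4*p^2 + 24*p + 16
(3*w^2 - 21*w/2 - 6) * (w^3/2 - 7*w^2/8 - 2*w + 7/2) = 3*w^5/2 - 63*w^4/8 + 3*w^3/16 + 147*w^2/4 - 99*w/4 - 21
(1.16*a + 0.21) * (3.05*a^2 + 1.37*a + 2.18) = 3.538*a^3 + 2.2297*a^2 + 2.8165*a + 0.4578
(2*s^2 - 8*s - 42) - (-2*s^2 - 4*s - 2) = 4*s^2 - 4*s - 40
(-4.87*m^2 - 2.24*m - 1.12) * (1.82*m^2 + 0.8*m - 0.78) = -8.8634*m^4 - 7.9728*m^3 - 0.0318000000000001*m^2 + 0.8512*m + 0.8736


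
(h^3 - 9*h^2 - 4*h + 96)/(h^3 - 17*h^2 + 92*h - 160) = (h + 3)/(h - 5)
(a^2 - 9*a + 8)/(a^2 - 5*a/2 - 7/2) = 2*(-a^2 + 9*a - 8)/(-2*a^2 + 5*a + 7)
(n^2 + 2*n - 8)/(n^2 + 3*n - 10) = (n + 4)/(n + 5)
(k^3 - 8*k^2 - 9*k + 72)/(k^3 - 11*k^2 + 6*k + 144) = (k - 3)/(k - 6)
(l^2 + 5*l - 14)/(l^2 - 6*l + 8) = (l + 7)/(l - 4)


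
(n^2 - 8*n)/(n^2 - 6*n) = (n - 8)/(n - 6)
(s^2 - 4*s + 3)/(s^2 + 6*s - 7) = (s - 3)/(s + 7)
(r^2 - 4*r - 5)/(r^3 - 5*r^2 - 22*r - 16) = (r - 5)/(r^2 - 6*r - 16)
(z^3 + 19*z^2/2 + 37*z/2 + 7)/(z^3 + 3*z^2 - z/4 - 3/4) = 2*(z^2 + 9*z + 14)/(2*z^2 + 5*z - 3)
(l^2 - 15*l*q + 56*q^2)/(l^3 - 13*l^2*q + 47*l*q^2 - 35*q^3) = (l - 8*q)/(l^2 - 6*l*q + 5*q^2)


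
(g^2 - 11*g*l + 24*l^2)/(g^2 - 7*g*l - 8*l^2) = (g - 3*l)/(g + l)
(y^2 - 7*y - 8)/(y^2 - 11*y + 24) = (y + 1)/(y - 3)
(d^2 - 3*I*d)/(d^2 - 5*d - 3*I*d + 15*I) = d/(d - 5)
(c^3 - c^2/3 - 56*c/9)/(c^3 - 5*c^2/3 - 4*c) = (-9*c^2 + 3*c + 56)/(3*(-3*c^2 + 5*c + 12))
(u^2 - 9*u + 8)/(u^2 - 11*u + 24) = (u - 1)/(u - 3)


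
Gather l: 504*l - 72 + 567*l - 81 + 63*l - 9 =1134*l - 162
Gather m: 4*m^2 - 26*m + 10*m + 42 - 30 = 4*m^2 - 16*m + 12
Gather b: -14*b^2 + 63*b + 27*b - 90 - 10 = -14*b^2 + 90*b - 100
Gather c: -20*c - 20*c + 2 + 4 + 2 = 8 - 40*c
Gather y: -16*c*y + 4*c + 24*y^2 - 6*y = 4*c + 24*y^2 + y*(-16*c - 6)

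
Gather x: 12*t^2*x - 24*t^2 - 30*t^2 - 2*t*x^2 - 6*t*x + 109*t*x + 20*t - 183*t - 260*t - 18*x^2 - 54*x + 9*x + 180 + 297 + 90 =-54*t^2 - 423*t + x^2*(-2*t - 18) + x*(12*t^2 + 103*t - 45) + 567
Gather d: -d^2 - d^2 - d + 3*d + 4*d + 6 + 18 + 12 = -2*d^2 + 6*d + 36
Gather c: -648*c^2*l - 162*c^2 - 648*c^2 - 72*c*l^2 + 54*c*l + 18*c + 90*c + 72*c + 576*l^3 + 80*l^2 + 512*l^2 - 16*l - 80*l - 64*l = c^2*(-648*l - 810) + c*(-72*l^2 + 54*l + 180) + 576*l^3 + 592*l^2 - 160*l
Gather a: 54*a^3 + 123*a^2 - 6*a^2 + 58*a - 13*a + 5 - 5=54*a^3 + 117*a^2 + 45*a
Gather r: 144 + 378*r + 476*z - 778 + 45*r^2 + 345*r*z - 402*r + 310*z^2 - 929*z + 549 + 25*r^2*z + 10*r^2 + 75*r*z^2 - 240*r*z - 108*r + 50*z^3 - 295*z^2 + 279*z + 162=r^2*(25*z + 55) + r*(75*z^2 + 105*z - 132) + 50*z^3 + 15*z^2 - 174*z + 77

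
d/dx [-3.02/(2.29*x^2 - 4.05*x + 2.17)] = (13.8316*x - 12.231)/(2.29*x^2 - 4.05*x + 2.17)^2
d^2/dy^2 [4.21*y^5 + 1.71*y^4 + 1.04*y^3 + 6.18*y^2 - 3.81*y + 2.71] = 84.2*y^3 + 20.52*y^2 + 6.24*y + 12.36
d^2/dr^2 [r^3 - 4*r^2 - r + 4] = 6*r - 8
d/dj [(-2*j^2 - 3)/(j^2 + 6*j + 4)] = 2*(-6*j^2 - 5*j + 9)/(j^4 + 12*j^3 + 44*j^2 + 48*j + 16)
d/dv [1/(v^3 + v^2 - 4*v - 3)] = (-3*v^2 - 2*v + 4)/(v^3 + v^2 - 4*v - 3)^2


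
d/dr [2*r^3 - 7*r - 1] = 6*r^2 - 7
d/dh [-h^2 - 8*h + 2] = -2*h - 8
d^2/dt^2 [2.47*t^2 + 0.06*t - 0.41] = 4.94000000000000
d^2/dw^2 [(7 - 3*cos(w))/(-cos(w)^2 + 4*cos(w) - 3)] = (-27*(1 - cos(2*w))^2*cos(w)/4 + 4*(1 - cos(2*w))^2 + 309*cos(w)/2 - 9*cos(2*w) - 12*cos(3*w) + 3*cos(5*w)/2 - 135)/((cos(w) - 3)^3*(cos(w) - 1)^3)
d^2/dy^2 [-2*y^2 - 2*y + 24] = -4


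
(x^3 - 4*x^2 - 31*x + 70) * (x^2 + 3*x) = x^5 - x^4 - 43*x^3 - 23*x^2 + 210*x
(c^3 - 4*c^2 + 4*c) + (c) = c^3 - 4*c^2 + 5*c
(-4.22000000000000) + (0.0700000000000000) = -4.15000000000000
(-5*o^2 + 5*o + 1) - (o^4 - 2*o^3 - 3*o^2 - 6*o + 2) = -o^4 + 2*o^3 - 2*o^2 + 11*o - 1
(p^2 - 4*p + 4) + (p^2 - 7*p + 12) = 2*p^2 - 11*p + 16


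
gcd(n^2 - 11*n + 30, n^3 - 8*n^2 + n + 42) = 1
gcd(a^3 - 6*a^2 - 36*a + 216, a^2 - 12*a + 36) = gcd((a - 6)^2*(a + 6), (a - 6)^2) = a^2 - 12*a + 36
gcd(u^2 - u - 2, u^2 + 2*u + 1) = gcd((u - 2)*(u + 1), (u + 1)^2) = u + 1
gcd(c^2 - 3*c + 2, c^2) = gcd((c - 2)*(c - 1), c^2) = 1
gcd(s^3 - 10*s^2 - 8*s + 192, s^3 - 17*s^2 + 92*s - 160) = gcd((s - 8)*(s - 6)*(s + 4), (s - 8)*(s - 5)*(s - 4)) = s - 8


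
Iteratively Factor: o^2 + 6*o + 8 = (o + 4)*(o + 2)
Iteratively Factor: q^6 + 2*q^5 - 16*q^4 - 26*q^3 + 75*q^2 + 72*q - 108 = (q - 3)*(q^5 + 5*q^4 - q^3 - 29*q^2 - 12*q + 36) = (q - 3)*(q + 3)*(q^4 + 2*q^3 - 7*q^2 - 8*q + 12) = (q - 3)*(q - 2)*(q + 3)*(q^3 + 4*q^2 + q - 6) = (q - 3)*(q - 2)*(q + 2)*(q + 3)*(q^2 + 2*q - 3) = (q - 3)*(q - 2)*(q + 2)*(q + 3)^2*(q - 1)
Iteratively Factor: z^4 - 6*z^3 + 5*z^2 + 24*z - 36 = (z - 2)*(z^3 - 4*z^2 - 3*z + 18) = (z - 2)*(z + 2)*(z^2 - 6*z + 9) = (z - 3)*(z - 2)*(z + 2)*(z - 3)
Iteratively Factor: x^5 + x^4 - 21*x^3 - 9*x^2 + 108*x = (x)*(x^4 + x^3 - 21*x^2 - 9*x + 108) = x*(x - 3)*(x^3 + 4*x^2 - 9*x - 36) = x*(x - 3)*(x + 4)*(x^2 - 9) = x*(x - 3)*(x + 3)*(x + 4)*(x - 3)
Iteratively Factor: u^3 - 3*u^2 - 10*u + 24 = (u - 2)*(u^2 - u - 12) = (u - 2)*(u + 3)*(u - 4)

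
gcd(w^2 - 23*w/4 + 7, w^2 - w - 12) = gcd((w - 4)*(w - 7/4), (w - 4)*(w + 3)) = w - 4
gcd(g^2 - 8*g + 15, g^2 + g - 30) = g - 5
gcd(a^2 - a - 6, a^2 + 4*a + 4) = a + 2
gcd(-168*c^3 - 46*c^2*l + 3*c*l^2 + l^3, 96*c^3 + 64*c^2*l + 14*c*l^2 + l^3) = 24*c^2 + 10*c*l + l^2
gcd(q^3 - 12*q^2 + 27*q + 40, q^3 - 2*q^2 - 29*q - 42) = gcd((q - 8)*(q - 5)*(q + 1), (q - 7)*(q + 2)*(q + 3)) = 1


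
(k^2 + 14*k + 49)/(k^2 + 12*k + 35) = (k + 7)/(k + 5)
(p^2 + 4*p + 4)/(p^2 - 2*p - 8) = (p + 2)/(p - 4)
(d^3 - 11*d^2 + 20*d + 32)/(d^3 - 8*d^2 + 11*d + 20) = (d - 8)/(d - 5)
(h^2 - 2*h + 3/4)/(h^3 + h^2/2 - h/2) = (h - 3/2)/(h*(h + 1))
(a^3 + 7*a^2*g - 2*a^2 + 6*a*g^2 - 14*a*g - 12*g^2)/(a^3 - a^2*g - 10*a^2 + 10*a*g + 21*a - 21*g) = (a^3 + 7*a^2*g - 2*a^2 + 6*a*g^2 - 14*a*g - 12*g^2)/(a^3 - a^2*g - 10*a^2 + 10*a*g + 21*a - 21*g)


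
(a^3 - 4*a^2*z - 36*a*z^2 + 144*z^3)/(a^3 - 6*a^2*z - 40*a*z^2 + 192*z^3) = (-a + 6*z)/(-a + 8*z)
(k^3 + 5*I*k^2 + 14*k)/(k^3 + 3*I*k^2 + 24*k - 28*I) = k/(k - 2*I)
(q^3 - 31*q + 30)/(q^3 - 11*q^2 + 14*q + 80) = (q^2 + 5*q - 6)/(q^2 - 6*q - 16)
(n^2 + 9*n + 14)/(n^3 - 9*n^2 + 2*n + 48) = (n + 7)/(n^2 - 11*n + 24)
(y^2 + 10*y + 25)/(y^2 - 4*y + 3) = (y^2 + 10*y + 25)/(y^2 - 4*y + 3)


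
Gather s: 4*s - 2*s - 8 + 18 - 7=2*s + 3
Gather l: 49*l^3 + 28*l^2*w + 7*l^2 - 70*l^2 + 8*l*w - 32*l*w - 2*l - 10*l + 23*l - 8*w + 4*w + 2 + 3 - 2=49*l^3 + l^2*(28*w - 63) + l*(11 - 24*w) - 4*w + 3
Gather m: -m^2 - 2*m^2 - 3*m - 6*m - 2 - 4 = -3*m^2 - 9*m - 6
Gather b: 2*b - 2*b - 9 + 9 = 0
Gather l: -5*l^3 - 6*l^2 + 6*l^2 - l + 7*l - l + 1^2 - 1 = -5*l^3 + 5*l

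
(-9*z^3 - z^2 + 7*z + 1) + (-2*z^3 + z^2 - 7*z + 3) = 4 - 11*z^3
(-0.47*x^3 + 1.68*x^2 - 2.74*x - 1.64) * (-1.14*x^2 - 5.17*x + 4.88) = 0.5358*x^5 + 0.5147*x^4 - 7.8556*x^3 + 24.2338*x^2 - 4.8924*x - 8.0032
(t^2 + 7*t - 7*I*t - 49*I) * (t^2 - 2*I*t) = t^4 + 7*t^3 - 9*I*t^3 - 14*t^2 - 63*I*t^2 - 98*t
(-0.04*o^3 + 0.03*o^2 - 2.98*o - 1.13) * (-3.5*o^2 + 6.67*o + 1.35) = 0.14*o^5 - 0.3718*o^4 + 10.5761*o^3 - 15.8811*o^2 - 11.5601*o - 1.5255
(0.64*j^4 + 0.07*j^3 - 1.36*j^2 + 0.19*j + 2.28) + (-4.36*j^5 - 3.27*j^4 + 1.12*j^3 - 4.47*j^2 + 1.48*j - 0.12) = -4.36*j^5 - 2.63*j^4 + 1.19*j^3 - 5.83*j^2 + 1.67*j + 2.16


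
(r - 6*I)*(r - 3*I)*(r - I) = r^3 - 10*I*r^2 - 27*r + 18*I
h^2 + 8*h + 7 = (h + 1)*(h + 7)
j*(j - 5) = j^2 - 5*j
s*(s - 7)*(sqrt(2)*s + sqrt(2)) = sqrt(2)*s^3 - 6*sqrt(2)*s^2 - 7*sqrt(2)*s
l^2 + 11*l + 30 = (l + 5)*(l + 6)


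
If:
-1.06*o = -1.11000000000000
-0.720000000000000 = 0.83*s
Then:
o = 1.05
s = -0.87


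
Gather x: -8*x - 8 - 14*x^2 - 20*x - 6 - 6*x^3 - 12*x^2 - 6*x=-6*x^3 - 26*x^2 - 34*x - 14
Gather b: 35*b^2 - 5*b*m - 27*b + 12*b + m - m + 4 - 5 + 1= 35*b^2 + b*(-5*m - 15)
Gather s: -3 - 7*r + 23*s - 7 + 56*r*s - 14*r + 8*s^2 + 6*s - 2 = -21*r + 8*s^2 + s*(56*r + 29) - 12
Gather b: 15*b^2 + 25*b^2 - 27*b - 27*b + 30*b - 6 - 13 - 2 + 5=40*b^2 - 24*b - 16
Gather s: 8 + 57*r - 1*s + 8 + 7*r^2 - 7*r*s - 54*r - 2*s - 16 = 7*r^2 + 3*r + s*(-7*r - 3)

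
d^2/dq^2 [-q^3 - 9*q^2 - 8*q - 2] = -6*q - 18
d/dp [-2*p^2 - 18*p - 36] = -4*p - 18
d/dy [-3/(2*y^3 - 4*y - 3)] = 6*(3*y^2 - 2)/(-2*y^3 + 4*y + 3)^2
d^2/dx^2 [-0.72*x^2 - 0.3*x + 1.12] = -1.44000000000000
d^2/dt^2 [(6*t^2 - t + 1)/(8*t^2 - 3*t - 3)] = 32*(5*t^3 + 39*t^2 - 9*t + 6)/(512*t^6 - 576*t^5 - 360*t^4 + 405*t^3 + 135*t^2 - 81*t - 27)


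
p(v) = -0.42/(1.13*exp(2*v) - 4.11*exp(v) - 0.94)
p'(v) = -0.42*(-2.26*exp(2*v) + 4.11*exp(v))/(1.13*exp(2*v) - 4.11*exp(v) - 0.94)^2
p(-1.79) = 0.26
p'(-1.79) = -0.10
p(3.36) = -0.00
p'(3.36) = 0.00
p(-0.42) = 0.13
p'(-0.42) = -0.07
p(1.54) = -0.09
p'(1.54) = 0.63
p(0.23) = 0.10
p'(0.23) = -0.04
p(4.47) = -0.00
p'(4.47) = 0.00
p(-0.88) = 0.17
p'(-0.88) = -0.09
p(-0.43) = 0.13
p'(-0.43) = -0.07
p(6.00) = 0.00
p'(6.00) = 0.00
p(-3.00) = 0.37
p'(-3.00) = -0.06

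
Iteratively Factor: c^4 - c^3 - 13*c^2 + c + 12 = (c - 4)*(c^3 + 3*c^2 - c - 3) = (c - 4)*(c - 1)*(c^2 + 4*c + 3) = (c - 4)*(c - 1)*(c + 3)*(c + 1)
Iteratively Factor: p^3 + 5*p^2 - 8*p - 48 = (p + 4)*(p^2 + p - 12) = (p + 4)^2*(p - 3)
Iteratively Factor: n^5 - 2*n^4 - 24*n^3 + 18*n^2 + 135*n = (n - 5)*(n^4 + 3*n^3 - 9*n^2 - 27*n) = (n - 5)*(n + 3)*(n^3 - 9*n) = (n - 5)*(n - 3)*(n + 3)*(n^2 + 3*n) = n*(n - 5)*(n - 3)*(n + 3)*(n + 3)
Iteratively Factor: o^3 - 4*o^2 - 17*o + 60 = (o - 5)*(o^2 + o - 12) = (o - 5)*(o + 4)*(o - 3)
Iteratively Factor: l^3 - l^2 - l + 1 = (l - 1)*(l^2 - 1) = (l - 1)^2*(l + 1)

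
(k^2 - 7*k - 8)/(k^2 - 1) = (k - 8)/(k - 1)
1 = 1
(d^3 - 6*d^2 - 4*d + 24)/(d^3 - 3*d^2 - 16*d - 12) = (d - 2)/(d + 1)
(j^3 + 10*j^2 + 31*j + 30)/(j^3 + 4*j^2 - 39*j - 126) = (j^2 + 7*j + 10)/(j^2 + j - 42)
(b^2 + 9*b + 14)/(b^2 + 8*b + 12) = (b + 7)/(b + 6)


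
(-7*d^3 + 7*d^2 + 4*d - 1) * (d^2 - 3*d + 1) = -7*d^5 + 28*d^4 - 24*d^3 - 6*d^2 + 7*d - 1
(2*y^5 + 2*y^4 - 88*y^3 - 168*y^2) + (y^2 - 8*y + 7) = 2*y^5 + 2*y^4 - 88*y^3 - 167*y^2 - 8*y + 7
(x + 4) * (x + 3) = x^2 + 7*x + 12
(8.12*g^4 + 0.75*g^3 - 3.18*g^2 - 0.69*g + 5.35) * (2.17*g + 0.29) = 17.6204*g^5 + 3.9823*g^4 - 6.6831*g^3 - 2.4195*g^2 + 11.4094*g + 1.5515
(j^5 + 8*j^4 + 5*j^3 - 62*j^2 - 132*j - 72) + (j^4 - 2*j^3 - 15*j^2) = j^5 + 9*j^4 + 3*j^3 - 77*j^2 - 132*j - 72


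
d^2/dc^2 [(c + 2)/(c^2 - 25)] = 2*(4*c^2*(c + 2) - (3*c + 2)*(c^2 - 25))/(c^2 - 25)^3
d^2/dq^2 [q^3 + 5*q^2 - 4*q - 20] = 6*q + 10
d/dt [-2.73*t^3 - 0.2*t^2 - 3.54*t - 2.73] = -8.19*t^2 - 0.4*t - 3.54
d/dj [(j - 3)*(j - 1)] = 2*j - 4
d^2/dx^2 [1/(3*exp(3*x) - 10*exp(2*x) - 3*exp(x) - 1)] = ((-27*exp(2*x) + 40*exp(x) + 3)*(-3*exp(3*x) + 10*exp(2*x) + 3*exp(x) + 1) - 2*(-9*exp(2*x) + 20*exp(x) + 3)^2*exp(x))*exp(x)/(-3*exp(3*x) + 10*exp(2*x) + 3*exp(x) + 1)^3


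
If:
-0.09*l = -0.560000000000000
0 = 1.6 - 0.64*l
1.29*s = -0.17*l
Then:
No Solution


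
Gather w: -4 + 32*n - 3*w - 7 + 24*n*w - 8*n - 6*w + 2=24*n + w*(24*n - 9) - 9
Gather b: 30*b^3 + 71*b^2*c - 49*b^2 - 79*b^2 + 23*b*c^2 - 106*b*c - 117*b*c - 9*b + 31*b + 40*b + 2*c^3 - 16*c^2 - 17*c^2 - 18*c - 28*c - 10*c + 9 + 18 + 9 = 30*b^3 + b^2*(71*c - 128) + b*(23*c^2 - 223*c + 62) + 2*c^3 - 33*c^2 - 56*c + 36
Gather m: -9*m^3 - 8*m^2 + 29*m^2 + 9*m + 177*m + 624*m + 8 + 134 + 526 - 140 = -9*m^3 + 21*m^2 + 810*m + 528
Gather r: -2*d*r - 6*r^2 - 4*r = -6*r^2 + r*(-2*d - 4)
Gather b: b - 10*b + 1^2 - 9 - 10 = -9*b - 18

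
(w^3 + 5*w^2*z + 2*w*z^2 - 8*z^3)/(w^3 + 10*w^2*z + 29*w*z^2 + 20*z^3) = (w^2 + w*z - 2*z^2)/(w^2 + 6*w*z + 5*z^2)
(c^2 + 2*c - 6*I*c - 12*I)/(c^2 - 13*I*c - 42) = (c + 2)/(c - 7*I)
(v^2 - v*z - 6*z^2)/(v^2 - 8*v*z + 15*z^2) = (-v - 2*z)/(-v + 5*z)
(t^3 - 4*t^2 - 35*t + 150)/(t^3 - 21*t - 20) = (t^2 + t - 30)/(t^2 + 5*t + 4)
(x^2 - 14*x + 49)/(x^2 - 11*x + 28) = (x - 7)/(x - 4)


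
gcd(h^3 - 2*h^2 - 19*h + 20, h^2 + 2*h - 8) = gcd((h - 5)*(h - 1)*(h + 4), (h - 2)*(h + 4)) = h + 4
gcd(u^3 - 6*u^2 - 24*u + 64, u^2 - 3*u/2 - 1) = u - 2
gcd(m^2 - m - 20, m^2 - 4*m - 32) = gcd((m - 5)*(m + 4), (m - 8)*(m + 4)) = m + 4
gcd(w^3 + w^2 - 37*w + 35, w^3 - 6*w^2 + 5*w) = w^2 - 6*w + 5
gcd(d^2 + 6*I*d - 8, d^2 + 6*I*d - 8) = d^2 + 6*I*d - 8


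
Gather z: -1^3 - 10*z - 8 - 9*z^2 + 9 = -9*z^2 - 10*z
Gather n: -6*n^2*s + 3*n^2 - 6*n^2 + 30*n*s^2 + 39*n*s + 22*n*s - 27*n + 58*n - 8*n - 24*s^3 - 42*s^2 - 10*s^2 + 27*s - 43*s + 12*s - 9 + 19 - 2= n^2*(-6*s - 3) + n*(30*s^2 + 61*s + 23) - 24*s^3 - 52*s^2 - 4*s + 8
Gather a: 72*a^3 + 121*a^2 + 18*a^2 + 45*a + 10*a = 72*a^3 + 139*a^2 + 55*a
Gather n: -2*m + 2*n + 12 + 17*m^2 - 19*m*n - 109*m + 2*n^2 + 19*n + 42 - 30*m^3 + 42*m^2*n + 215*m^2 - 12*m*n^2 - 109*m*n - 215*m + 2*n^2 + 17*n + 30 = -30*m^3 + 232*m^2 - 326*m + n^2*(4 - 12*m) + n*(42*m^2 - 128*m + 38) + 84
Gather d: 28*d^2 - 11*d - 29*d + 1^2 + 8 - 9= 28*d^2 - 40*d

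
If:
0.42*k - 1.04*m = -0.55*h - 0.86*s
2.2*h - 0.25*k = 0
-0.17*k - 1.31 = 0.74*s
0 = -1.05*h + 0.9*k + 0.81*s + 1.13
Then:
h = 0.06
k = 0.51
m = -1.32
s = -1.89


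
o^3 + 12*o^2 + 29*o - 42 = (o - 1)*(o + 6)*(o + 7)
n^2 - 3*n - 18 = (n - 6)*(n + 3)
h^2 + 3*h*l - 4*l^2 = (h - l)*(h + 4*l)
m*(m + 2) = m^2 + 2*m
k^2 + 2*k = k*(k + 2)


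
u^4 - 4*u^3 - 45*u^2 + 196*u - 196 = (u - 7)*(u - 2)^2*(u + 7)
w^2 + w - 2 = (w - 1)*(w + 2)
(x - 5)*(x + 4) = x^2 - x - 20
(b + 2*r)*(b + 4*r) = b^2 + 6*b*r + 8*r^2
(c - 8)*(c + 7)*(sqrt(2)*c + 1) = sqrt(2)*c^3 - sqrt(2)*c^2 + c^2 - 56*sqrt(2)*c - c - 56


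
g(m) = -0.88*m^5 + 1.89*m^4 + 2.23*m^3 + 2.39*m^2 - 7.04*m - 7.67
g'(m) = -4.4*m^4 + 7.56*m^3 + 6.69*m^2 + 4.78*m - 7.04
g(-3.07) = 379.81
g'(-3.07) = -568.25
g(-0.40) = -4.56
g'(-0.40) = -8.48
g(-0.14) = -6.64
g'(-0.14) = -7.60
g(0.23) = -9.13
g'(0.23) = -5.51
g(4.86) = -1061.01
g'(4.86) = -1412.67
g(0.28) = -9.39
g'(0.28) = -5.04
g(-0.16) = -6.49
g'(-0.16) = -7.67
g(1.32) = -5.46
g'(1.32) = 14.96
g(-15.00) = 757040.68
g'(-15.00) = -246838.49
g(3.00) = -7.82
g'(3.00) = -84.77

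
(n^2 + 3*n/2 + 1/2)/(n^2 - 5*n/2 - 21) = (2*n^2 + 3*n + 1)/(2*n^2 - 5*n - 42)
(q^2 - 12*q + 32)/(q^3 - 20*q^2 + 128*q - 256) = 1/(q - 8)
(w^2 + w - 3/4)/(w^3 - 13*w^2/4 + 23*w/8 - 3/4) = 2*(2*w + 3)/(4*w^2 - 11*w + 6)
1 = 1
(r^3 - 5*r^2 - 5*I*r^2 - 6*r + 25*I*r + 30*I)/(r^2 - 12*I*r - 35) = (r^2 - 5*r - 6)/(r - 7*I)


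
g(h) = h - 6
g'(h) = 1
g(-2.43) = -8.43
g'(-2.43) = 1.00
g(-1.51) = -7.51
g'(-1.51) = 1.00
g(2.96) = -3.04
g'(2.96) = 1.00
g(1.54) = -4.46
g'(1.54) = 1.00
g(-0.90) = -6.90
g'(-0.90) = 1.00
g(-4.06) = -10.06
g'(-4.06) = 1.00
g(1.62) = -4.38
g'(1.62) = 1.00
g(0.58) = -5.42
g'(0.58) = 1.00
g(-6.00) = -12.00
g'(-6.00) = 1.00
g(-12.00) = -18.00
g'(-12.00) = 1.00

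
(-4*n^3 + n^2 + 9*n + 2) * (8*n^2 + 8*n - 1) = -32*n^5 - 24*n^4 + 84*n^3 + 87*n^2 + 7*n - 2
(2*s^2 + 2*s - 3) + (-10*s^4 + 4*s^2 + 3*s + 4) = -10*s^4 + 6*s^2 + 5*s + 1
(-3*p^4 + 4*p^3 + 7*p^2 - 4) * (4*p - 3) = -12*p^5 + 25*p^4 + 16*p^3 - 21*p^2 - 16*p + 12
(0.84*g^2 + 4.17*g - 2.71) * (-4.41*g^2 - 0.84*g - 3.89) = -3.7044*g^4 - 19.0953*g^3 + 5.1807*g^2 - 13.9449*g + 10.5419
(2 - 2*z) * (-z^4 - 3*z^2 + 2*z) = 2*z^5 - 2*z^4 + 6*z^3 - 10*z^2 + 4*z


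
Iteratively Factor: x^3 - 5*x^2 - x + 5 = (x - 1)*(x^2 - 4*x - 5) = (x - 5)*(x - 1)*(x + 1)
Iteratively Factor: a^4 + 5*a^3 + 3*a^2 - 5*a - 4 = (a + 1)*(a^3 + 4*a^2 - a - 4) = (a + 1)^2*(a^2 + 3*a - 4) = (a + 1)^2*(a + 4)*(a - 1)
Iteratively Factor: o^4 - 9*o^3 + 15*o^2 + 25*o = (o + 1)*(o^3 - 10*o^2 + 25*o) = o*(o + 1)*(o^2 - 10*o + 25) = o*(o - 5)*(o + 1)*(o - 5)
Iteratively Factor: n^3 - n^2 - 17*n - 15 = (n + 3)*(n^2 - 4*n - 5) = (n - 5)*(n + 3)*(n + 1)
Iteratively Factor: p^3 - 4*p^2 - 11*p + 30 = (p - 5)*(p^2 + p - 6) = (p - 5)*(p + 3)*(p - 2)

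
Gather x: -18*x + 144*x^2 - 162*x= 144*x^2 - 180*x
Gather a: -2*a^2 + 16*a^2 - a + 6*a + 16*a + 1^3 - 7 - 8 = 14*a^2 + 21*a - 14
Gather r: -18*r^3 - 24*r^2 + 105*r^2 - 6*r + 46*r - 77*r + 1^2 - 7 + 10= -18*r^3 + 81*r^2 - 37*r + 4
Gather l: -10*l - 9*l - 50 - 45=-19*l - 95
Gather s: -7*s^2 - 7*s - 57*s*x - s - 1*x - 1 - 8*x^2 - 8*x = -7*s^2 + s*(-57*x - 8) - 8*x^2 - 9*x - 1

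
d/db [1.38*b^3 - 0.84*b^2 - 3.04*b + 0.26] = 4.14*b^2 - 1.68*b - 3.04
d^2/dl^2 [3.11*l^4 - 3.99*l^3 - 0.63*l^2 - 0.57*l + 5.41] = 37.32*l^2 - 23.94*l - 1.26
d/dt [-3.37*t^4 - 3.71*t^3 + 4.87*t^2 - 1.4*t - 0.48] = -13.48*t^3 - 11.13*t^2 + 9.74*t - 1.4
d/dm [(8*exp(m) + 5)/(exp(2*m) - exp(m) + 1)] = (-(2*exp(m) - 1)*(8*exp(m) + 5) + 8*exp(2*m) - 8*exp(m) + 8)*exp(m)/(exp(2*m) - exp(m) + 1)^2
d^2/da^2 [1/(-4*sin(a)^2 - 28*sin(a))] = (4*sin(a) + 21 + 43/sin(a) - 42/sin(a)^2 - 98/sin(a)^3)/(4*(sin(a) + 7)^3)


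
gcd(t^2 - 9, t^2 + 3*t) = t + 3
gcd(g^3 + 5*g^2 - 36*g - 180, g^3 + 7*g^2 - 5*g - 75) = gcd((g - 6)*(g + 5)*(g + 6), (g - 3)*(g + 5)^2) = g + 5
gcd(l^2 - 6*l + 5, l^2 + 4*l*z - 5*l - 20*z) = l - 5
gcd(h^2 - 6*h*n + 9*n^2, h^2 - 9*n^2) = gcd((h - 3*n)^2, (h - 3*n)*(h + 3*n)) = h - 3*n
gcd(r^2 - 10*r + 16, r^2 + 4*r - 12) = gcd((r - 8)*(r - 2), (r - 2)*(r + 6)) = r - 2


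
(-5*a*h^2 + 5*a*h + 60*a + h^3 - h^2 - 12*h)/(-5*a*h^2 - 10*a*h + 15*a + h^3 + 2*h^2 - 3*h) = (h - 4)/(h - 1)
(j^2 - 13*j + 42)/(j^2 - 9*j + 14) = (j - 6)/(j - 2)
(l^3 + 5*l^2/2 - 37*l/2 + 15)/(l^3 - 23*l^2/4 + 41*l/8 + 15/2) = 4*(l^2 + 5*l - 6)/(4*l^2 - 13*l - 12)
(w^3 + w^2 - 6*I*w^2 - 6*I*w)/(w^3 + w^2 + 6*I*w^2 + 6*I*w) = (w - 6*I)/(w + 6*I)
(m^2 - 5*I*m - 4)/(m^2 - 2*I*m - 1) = (m - 4*I)/(m - I)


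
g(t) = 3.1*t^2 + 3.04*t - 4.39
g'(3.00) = 21.64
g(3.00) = 32.63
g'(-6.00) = -34.16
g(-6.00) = 88.97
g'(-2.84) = -14.57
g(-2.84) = 11.98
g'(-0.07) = 2.61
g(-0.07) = -4.59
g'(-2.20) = -10.60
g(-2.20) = 3.93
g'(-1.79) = -8.06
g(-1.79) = 0.10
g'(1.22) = 10.60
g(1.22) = 3.93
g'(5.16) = 35.03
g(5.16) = 93.84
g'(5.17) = 35.09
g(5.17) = 94.19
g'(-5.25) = -29.51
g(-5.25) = 65.09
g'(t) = 6.2*t + 3.04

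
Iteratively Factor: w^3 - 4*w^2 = (w)*(w^2 - 4*w) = w^2*(w - 4)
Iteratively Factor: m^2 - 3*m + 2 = (m - 2)*(m - 1)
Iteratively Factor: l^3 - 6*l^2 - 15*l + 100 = (l - 5)*(l^2 - l - 20) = (l - 5)^2*(l + 4)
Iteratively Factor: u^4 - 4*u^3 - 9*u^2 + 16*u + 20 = (u - 5)*(u^3 + u^2 - 4*u - 4) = (u - 5)*(u - 2)*(u^2 + 3*u + 2) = (u - 5)*(u - 2)*(u + 2)*(u + 1)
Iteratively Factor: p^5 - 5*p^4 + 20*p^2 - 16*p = (p)*(p^4 - 5*p^3 + 20*p - 16) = p*(p - 4)*(p^3 - p^2 - 4*p + 4) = p*(p - 4)*(p + 2)*(p^2 - 3*p + 2) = p*(p - 4)*(p - 2)*(p + 2)*(p - 1)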